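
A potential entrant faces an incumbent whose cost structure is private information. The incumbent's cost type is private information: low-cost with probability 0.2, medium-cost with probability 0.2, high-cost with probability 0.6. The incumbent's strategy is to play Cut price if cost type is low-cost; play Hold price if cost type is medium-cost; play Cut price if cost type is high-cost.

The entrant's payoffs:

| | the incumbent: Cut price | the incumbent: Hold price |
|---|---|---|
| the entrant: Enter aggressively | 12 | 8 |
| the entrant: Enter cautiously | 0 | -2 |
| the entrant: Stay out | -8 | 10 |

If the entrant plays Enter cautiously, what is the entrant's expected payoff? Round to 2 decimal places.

E[Enter cautiously] = 0.2·0 + 0.2·(-2) + 0.6·0 = 0 + (-0.4) + 0 = -0.4

-0.40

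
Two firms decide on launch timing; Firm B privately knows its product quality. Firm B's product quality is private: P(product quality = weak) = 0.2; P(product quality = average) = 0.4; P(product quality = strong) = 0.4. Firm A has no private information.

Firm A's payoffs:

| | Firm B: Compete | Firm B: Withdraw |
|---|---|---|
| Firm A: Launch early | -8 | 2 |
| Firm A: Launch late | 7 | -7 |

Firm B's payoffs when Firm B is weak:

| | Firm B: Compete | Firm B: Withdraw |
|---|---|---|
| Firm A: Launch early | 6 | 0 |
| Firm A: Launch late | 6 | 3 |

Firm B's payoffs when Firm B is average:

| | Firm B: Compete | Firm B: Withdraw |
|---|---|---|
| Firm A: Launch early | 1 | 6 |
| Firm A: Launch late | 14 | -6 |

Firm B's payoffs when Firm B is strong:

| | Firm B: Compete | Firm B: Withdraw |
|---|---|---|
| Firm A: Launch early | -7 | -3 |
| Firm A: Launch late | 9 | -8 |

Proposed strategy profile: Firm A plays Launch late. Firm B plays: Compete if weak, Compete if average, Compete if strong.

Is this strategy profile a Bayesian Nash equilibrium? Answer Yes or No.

Firm A plays Launch late: E[Launch late] = 0.2·(7) + 0.4·(7) + 0.4·(7) = 7; E[Launch early] = -8. Best-responding. ✓
Firm B (product quality weak), facing Launch late: Compete gives 6, Withdraw gives 3. Proposed Compete is best. ✓
Firm B (product quality average), facing Launch late: Compete gives 14, Withdraw gives -6. Proposed Compete is best. ✓
Firm B (product quality strong), facing Launch late: Compete gives 9, Withdraw gives -8. Proposed Compete is best. ✓

Yes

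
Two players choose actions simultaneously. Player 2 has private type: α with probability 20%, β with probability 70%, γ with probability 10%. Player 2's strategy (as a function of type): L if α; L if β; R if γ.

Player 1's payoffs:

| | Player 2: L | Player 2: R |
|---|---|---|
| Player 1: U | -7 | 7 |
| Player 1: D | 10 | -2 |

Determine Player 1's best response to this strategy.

E[U] = 0.2·(-7) + 0.7·(-7) + 0.1·(7) = -5.6
E[D] = 0.2·(10) + 0.7·(10) + 0.1·(-2) = 8.8
Best response: D (8.8 is the largest).

D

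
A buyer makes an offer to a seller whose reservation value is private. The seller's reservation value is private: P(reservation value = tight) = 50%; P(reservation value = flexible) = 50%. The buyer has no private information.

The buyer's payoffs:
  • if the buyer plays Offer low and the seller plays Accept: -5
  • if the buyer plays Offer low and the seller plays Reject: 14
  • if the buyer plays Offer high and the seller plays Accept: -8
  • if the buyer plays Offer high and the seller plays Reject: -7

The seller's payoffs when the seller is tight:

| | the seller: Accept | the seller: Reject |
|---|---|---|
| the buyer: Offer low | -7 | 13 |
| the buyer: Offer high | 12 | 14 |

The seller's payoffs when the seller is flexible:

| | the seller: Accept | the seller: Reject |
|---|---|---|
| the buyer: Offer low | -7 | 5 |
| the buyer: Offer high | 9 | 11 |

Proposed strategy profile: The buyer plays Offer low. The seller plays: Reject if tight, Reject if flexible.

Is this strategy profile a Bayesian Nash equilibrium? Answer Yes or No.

A profile is a BNE iff every type of every player is best-responding given beliefs about the other side.
The buyer plays Offer low: E[Offer low] = 0.5·(14) + 0.5·(14) = 14; E[Offer high] = -7. Best-responding. ✓
The seller (reservation value tight), facing Offer low: Accept gives -7, Reject gives 13. Proposed Reject is best. ✓
The seller (reservation value flexible), facing Offer low: Accept gives -7, Reject gives 5. Proposed Reject is best. ✓

Yes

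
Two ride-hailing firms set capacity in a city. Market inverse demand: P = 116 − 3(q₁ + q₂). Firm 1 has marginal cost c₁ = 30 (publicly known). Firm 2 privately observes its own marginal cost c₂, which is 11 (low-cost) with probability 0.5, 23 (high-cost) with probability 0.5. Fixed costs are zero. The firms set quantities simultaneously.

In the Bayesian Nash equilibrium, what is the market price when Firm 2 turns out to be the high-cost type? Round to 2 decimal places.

Type-c best response for Firm 2: q₂(c) = (116 − c)/6 − q₁/2.
Firm 1 maximizes expected profit; its first-order condition is 116 − 6q₁ − 3E[q₂] − 30 = 0.
Substituting E[q₂] and solving: E[c₂] = 17, so q₁ = (116 − 2·30 + 17)/9 = 8.11111.
q₂(high-cost) = 11.4444, so P = 116 − 3·(8.11111 + 11.4444) = 57.3333.

57.33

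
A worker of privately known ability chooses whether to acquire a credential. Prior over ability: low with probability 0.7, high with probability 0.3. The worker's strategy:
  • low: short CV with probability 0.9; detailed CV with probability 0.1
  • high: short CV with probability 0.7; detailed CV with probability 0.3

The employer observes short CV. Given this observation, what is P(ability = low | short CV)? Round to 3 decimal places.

P(short CV) = 0.7·0.9 + 0.3·0.7 = 0.84
P(low | short CV) = (0.7·0.9) / 0.84 = 0.63 / 0.84 = 0.75

0.750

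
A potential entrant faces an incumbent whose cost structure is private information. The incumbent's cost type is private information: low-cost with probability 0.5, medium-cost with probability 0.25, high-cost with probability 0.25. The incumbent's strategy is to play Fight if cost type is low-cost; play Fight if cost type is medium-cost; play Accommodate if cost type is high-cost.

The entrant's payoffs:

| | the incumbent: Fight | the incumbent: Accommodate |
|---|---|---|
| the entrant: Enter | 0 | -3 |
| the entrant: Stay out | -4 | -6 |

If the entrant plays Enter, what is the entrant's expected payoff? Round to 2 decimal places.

-0.75

E[Enter] = 0.5·0 + 0.25·0 + 0.25·(-3) = 0 + 0 + (-0.75) = -0.75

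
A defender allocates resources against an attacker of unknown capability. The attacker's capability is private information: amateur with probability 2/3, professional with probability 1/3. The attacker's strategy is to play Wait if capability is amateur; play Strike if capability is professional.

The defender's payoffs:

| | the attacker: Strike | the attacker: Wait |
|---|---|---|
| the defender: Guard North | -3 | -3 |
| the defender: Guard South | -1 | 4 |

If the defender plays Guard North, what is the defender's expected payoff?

-3

Take the expectation over the attacker's capability, weighting each type's action by its prior probability.
E[Guard North] = 2/3·(-3) + 1/3·(-3) = (-2) + (-1) = -3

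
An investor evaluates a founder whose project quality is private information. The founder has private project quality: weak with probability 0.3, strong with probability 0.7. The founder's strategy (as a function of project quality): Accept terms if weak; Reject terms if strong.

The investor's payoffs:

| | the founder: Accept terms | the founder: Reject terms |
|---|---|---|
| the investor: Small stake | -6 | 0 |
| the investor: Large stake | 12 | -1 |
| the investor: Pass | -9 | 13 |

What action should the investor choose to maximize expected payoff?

Pass

E[Small stake] = 0.3·(-6) + 0.7·(0) = -1.8
E[Large stake] = 0.3·(12) + 0.7·(-1) = 2.9
E[Pass] = 0.3·(-9) + 0.7·(13) = 6.4
Best response: Pass (6.4 is the largest).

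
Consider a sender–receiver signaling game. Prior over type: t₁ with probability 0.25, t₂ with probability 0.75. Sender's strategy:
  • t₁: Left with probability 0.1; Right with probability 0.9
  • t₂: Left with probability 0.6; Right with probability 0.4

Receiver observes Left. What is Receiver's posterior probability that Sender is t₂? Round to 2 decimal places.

P(Left) = 0.25·0.1 + 0.75·0.6 = 0.475
P(t₂ | Left) = (0.75·0.6) / 0.475 = 0.45 / 0.475 = 0.947368

0.95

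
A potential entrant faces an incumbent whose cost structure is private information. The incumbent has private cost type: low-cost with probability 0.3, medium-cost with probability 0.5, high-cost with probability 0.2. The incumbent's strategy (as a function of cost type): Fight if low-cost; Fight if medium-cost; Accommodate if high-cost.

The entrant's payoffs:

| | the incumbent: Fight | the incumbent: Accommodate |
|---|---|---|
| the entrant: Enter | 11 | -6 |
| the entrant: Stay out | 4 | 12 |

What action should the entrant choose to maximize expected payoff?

Enter

E[Enter] = 0.3·(11) + 0.5·(11) + 0.2·(-6) = 7.6
E[Stay out] = 0.3·(4) + 0.5·(4) + 0.2·(12) = 5.6
Best response: Enter (7.6 is the largest).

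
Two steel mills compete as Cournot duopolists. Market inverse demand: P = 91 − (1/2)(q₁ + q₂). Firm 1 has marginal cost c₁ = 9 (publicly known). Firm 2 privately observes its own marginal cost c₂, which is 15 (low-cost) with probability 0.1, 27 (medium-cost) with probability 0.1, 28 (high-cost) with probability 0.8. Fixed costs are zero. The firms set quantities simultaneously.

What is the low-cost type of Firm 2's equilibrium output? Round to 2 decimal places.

42.80

Type-c best response for Firm 2: q₂(c) = (91 − c) − q₁/2.
Firm 1 maximizes expected profit; its first-order condition is 91 − q₁ − (1/2)E[q₂] − 9 = 0.
Substituting E[q₂] and solving: E[c₂] = 26.6, so q₁ = (91 − 2·9 + 26.6)/(3/2) = 66.4.
q₂(low-cost) = (91 − 15 − (1/2)·66.4) = 42.8.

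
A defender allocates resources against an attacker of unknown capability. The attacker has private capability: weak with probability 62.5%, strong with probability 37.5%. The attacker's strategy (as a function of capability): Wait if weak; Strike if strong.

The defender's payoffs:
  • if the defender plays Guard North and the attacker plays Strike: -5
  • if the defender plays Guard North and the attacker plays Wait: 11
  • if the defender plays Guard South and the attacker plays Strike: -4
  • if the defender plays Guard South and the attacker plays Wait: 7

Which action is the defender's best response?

Compute the defender's expected payoff for each action, taking the expectation over the attacker's type.
E[Guard North] = 0.625·(11) + 0.375·(-5) = 5
E[Guard South] = 0.625·(7) + 0.375·(-4) = 2.875
Best response: Guard North (5 is the largest).

Guard North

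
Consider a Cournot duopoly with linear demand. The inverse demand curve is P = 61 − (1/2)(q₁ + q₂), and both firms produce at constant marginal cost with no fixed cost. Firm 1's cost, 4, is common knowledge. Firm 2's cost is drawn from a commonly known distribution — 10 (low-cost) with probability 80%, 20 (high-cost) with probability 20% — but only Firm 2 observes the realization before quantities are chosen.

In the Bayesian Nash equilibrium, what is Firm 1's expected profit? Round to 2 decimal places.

Each type of Firm 2 best-responds to q₁; Firm 1 best-responds to the expected q₂ over Firm 2's types.
Firm 2 with cost c maximizes (61 − (1/2)(q₁+q₂) − c)·q₂, giving q₂(c) = (61 − c − (1/2)q₁).
E[c₂] = 0.8·10 + 0.2·20 = 12
Firm 1's FOC against E[q₂] yields q₁ = (61 − 2·4 + E[c₂])/(3/2) = (61 − 8 + 12)/(3/2) = 43.3333.
E[P] = 61 − (1/2)·(q₁ + E[q₂]) = 25.6667; Firm 1's expected profit = (E[P] − 4)·q₁ = (25.6667 − 4)·43.3333 = 938.889.

938.89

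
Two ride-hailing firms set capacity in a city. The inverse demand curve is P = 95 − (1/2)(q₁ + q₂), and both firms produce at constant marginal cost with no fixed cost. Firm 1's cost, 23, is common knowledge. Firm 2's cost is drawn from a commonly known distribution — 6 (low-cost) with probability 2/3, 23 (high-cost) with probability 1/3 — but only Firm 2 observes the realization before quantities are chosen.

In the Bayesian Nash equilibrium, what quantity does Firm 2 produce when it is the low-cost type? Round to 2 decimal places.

68.78

Firm 2 with cost c maximizes (95 − (1/2)(q₁+q₂) − c)·q₂, giving q₂(c) = (95 − c − (1/2)q₁).
E[c₂] = 2/3·6 + 1/3·23 = 11.6667
Firm 1's FOC against E[q₂] yields q₁ = (95 − 2·23 + E[c₂])/(3/2) = (95 − 46 + 11.6667)/(3/2) = 40.4444.
q₂(low-cost) = (95 − 6 − (1/2)·40.4444) = 68.7778.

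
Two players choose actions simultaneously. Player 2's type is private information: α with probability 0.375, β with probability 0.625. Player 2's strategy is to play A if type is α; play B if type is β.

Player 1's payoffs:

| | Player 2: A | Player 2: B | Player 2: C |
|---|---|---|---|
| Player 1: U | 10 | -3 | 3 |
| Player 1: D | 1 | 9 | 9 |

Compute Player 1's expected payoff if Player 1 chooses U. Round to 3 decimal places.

E[U] = 0.375·10 + 0.625·(-3) = 3.75 + (-1.875) = 1.875

1.875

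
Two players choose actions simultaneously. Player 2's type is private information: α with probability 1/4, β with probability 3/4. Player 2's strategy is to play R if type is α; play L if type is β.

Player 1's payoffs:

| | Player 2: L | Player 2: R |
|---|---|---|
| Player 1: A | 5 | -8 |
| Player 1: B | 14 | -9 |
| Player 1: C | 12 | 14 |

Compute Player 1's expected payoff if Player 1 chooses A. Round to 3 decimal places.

1.750

Take the expectation over Player 2's type, weighting each type's action by its prior probability.
E[A] = 1/4·(-8) + 3/4·5 = (-2) + 15/4 = 7/4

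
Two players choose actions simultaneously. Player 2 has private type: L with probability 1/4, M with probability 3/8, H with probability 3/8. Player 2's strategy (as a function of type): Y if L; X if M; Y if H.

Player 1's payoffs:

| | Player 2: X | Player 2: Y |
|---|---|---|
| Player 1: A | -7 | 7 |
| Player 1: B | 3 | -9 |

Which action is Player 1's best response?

E[A] = 1/4·(7) + 3/8·(-7) + 3/8·(7) = 7/4
E[B] = 1/4·(-9) + 3/8·(3) + 3/8·(-9) = -9/2
Best response: A (7/4 is the largest).

A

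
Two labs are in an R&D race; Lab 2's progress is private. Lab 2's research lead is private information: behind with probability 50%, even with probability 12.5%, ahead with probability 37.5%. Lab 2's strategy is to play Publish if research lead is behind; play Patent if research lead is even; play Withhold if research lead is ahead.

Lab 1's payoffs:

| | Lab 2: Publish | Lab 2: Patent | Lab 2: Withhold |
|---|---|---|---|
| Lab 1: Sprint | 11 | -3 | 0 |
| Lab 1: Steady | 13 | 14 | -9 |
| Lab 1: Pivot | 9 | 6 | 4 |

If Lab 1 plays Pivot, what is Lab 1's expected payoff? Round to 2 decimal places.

6.75

Take the expectation over Lab 2's research lead, weighting each type's action by its prior probability.
E[Pivot] = 0.5·9 + 0.125·6 + 0.375·4 = 4.5 + 0.75 + 1.5 = 6.75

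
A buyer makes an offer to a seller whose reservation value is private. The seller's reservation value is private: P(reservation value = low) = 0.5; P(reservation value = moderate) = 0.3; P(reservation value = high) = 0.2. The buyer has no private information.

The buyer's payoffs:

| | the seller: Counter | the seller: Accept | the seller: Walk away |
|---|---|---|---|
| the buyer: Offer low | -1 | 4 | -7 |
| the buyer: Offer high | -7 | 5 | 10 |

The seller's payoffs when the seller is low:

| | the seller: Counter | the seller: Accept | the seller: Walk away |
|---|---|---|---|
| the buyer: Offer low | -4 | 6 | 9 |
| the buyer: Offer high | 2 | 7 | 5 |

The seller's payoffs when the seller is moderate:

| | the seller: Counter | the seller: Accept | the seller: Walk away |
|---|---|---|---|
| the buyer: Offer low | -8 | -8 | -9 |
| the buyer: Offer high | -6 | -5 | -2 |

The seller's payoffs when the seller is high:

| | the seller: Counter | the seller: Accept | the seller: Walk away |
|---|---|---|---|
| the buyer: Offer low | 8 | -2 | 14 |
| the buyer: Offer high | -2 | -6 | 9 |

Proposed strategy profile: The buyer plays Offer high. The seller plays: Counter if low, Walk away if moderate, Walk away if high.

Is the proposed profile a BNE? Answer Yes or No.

The buyer plays Offer high: E[Offer high] = 0.5·(-7) + 0.3·(10) + 0.2·(10) = 1.5; E[Offer low] = -4. Best-responding. ✓
The seller (reservation value low), facing Offer high: Counter gives 2, Accept gives 7, Walk away gives 5. Proposed Counter is not best — profitable deviation exists. ✗
The seller (reservation value moderate), facing Offer high: Counter gives -6, Accept gives -5, Walk away gives -2. Proposed Walk away is best. ✓
The seller (reservation value high), facing Offer high: Counter gives -2, Accept gives -6, Walk away gives 9. Proposed Walk away is best. ✓

No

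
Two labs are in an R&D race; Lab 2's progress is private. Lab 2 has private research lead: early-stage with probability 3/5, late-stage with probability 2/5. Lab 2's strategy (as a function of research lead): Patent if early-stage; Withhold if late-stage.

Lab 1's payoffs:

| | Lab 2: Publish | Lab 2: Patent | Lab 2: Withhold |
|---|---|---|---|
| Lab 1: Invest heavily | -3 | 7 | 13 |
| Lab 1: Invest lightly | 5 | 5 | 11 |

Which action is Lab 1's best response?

E[Invest heavily] = 3/5·(7) + 2/5·(13) = 47/5
E[Invest lightly] = 3/5·(5) + 2/5·(11) = 37/5
Best response: Invest heavily (47/5 is the largest).

Invest heavily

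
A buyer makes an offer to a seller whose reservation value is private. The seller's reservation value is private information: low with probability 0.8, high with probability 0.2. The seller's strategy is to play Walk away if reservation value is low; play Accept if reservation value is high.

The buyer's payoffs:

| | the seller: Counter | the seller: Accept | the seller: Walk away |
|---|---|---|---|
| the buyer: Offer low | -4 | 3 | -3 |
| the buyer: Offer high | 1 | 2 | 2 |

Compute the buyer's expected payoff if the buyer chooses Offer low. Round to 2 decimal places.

-1.80

E[Offer low] = 0.8·(-3) + 0.2·3 = (-2.4) + 0.6 = -1.8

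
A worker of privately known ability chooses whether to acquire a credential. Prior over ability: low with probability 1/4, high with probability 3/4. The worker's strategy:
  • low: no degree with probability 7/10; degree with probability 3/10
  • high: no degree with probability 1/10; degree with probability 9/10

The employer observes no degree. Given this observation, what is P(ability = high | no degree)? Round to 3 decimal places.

0.300

Apply Bayes' rule using the sender's strategy as the likelihood.
P(no degree) = (1/4)·(7/10) + (3/4)·(1/10) = 1/4
P(high | no degree) = ((3/4)·(1/10)) / (1/4) = (3/40) / (1/4) = 3/10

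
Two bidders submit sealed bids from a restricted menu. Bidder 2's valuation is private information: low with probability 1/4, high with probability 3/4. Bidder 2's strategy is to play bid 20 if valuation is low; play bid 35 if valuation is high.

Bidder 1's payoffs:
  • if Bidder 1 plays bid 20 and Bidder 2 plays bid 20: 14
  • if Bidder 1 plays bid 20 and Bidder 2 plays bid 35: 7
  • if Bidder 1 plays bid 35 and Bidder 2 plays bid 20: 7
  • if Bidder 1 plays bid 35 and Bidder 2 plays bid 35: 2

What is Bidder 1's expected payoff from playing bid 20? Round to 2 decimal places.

8.75

Take the expectation over Bidder 2's valuation, weighting each type's action by its prior probability.
E[bid 20] = 1/4·14 + 3/4·7 = 7/2 + 21/4 = 35/4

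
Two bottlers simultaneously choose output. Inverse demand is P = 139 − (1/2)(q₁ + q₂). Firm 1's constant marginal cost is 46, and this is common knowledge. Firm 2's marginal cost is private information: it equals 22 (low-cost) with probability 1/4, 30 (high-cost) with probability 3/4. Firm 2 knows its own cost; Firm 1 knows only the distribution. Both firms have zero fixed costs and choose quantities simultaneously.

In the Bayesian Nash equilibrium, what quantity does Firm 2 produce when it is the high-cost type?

84

Type-c best response for Firm 2: q₂(c) = (139 − c) − q₁/2.
Firm 1 maximizes expected profit; its first-order condition is 139 − q₁ − (1/2)E[q₂] − 46 = 0.
Substituting E[q₂] and solving: E[c₂] = 28, so q₁ = (139 − 2·46 + 28)/(3/2) = 50.
q₂(high-cost) = (139 − 30 − (1/2)·50) = 84.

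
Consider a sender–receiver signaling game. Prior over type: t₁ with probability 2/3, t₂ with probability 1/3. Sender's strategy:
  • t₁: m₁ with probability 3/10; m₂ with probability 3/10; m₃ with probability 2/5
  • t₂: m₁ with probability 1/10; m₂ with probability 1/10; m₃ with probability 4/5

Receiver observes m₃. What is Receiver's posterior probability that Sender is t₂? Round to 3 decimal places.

0.500

P(m₃) = (2/3)·(2/5) + (1/3)·(4/5) = 8/15
P(t₂ | m₃) = ((1/3)·(4/5)) / (8/15) = (4/15) / (8/15) = 1/2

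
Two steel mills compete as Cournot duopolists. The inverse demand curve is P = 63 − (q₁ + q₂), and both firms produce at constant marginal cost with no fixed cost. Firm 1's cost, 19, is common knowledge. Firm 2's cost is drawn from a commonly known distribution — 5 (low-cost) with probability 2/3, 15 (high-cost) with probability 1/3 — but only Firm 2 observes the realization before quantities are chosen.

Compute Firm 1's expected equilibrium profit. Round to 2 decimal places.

Type-c best response for Firm 2: q₂(c) = (63 − c)/2 − q₁/2.
Firm 1 maximizes expected profit; its first-order condition is 63 − 2q₁ − E[q₂] − 19 = 0.
Substituting E[q₂] and solving: E[c₂] = 8.33333, so q₁ = (63 − 2·19 + 8.33333)/3 = 11.1111.
E[P] = 63 − (q₁ + E[q₂]) = 30.1111; Firm 1's expected profit = (E[P] − 19)·q₁ = (30.1111 − 19)·11.1111 = 123.457.

123.46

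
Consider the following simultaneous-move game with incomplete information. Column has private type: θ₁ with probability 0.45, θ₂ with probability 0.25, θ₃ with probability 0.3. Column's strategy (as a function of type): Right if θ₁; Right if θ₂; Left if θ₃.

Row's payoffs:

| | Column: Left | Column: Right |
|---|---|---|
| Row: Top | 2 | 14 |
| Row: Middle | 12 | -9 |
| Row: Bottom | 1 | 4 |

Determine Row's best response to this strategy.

E[Top] = 0.45·(14) + 0.25·(14) + 0.3·(2) = 10.4
E[Middle] = 0.45·(-9) + 0.25·(-9) + 0.3·(12) = -2.7
E[Bottom] = 0.45·(4) + 0.25·(4) + 0.3·(1) = 3.1
Best response: Top (10.4 is the largest).

Top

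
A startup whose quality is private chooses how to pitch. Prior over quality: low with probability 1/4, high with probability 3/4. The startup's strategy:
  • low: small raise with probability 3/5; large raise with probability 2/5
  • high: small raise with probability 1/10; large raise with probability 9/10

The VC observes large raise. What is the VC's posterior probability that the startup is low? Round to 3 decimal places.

Apply Bayes' rule using the sender's strategy as the likelihood.
P(large raise) = (1/4)·(2/5) + (3/4)·(9/10) = 31/40
P(low | large raise) = ((1/4)·(2/5)) / (31/40) = (1/10) / (31/40) = 4/31

0.129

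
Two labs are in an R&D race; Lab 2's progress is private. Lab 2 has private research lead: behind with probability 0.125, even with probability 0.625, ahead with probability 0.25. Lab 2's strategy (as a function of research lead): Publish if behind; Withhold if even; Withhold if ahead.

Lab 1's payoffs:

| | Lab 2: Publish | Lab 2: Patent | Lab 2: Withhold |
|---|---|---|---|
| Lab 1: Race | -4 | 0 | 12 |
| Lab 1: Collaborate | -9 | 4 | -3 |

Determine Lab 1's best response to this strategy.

Race

E[Race] = 0.125·(-4) + 0.625·(12) + 0.25·(12) = 10
E[Collaborate] = 0.125·(-9) + 0.625·(-3) + 0.25·(-3) = -3.75
Best response: Race (10 is the largest).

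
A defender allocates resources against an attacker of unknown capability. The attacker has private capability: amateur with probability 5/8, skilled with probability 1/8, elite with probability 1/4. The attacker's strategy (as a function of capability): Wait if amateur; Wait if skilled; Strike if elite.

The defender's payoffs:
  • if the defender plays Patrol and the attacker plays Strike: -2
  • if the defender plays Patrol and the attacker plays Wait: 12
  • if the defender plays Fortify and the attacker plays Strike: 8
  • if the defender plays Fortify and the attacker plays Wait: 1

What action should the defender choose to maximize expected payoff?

Compute the defender's expected payoff for each action, taking the expectation over the attacker's type.
E[Patrol] = 5/8·(12) + 1/8·(12) + 1/4·(-2) = 17/2
E[Fortify] = 5/8·(1) + 1/8·(1) + 1/4·(8) = 11/4
Best response: Patrol (17/2 is the largest).

Patrol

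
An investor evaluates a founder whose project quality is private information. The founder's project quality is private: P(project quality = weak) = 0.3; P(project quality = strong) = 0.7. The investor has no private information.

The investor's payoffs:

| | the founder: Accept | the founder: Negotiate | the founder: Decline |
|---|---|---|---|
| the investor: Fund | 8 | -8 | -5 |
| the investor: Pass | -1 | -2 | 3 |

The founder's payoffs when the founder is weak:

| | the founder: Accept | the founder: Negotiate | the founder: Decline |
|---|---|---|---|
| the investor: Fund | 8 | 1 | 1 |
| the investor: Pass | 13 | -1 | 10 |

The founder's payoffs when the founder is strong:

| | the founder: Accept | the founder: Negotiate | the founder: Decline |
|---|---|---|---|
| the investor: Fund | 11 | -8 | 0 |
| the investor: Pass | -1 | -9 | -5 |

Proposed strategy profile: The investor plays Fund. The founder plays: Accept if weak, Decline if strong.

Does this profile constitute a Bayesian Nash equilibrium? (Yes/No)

No

The investor plays Fund: E[Fund] = 0.3·(8) + 0.7·(-5) = -1.1; E[Pass] = 1.8. Not best-responding. ✗
The founder (project quality weak), facing Fund: Accept gives 8, Negotiate gives 1, Decline gives 1. Proposed Accept is best. ✓
The founder (project quality strong), facing Fund: Accept gives 11, Negotiate gives -8, Decline gives 0. Proposed Decline is not best — profitable deviation exists. ✗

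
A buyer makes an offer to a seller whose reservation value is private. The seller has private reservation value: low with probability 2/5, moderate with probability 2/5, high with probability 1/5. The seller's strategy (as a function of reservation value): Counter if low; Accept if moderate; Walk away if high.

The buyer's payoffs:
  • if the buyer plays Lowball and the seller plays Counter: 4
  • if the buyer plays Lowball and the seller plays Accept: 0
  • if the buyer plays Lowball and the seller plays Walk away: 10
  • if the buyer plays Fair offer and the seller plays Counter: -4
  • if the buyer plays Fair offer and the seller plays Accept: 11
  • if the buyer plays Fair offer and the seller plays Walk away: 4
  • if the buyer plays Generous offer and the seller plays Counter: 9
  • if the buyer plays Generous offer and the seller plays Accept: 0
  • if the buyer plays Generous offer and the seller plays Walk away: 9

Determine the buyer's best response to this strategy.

Generous offer

E[Lowball] = 2/5·(4) + 2/5·(0) + 1/5·(10) = 18/5
E[Fair offer] = 2/5·(-4) + 2/5·(11) + 1/5·(4) = 18/5
E[Generous offer] = 2/5·(9) + 2/5·(0) + 1/5·(9) = 27/5
Best response: Generous offer (27/5 is the largest).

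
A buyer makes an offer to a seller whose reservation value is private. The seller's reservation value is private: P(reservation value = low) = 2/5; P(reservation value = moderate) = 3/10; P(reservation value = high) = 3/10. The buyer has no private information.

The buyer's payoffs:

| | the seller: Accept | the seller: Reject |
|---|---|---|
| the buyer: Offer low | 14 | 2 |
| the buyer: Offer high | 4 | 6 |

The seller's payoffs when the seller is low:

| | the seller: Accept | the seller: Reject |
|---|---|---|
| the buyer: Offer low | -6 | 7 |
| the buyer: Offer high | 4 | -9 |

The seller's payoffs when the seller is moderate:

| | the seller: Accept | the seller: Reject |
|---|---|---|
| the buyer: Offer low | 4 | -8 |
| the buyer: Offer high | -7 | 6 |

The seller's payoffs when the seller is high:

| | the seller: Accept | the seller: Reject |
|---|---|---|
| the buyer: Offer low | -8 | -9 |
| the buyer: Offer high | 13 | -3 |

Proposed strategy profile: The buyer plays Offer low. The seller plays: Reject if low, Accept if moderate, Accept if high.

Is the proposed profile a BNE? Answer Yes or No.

The buyer plays Offer low: E[Offer low] = 2/5·(2) + 3/10·(14) + 3/10·(14) = 46/5; E[Offer high] = 24/5. Best-responding. ✓
The seller (reservation value low), facing Offer low: Accept gives -6, Reject gives 7. Proposed Reject is best. ✓
The seller (reservation value moderate), facing Offer low: Accept gives 4, Reject gives -8. Proposed Accept is best. ✓
The seller (reservation value high), facing Offer low: Accept gives -8, Reject gives -9. Proposed Accept is best. ✓

Yes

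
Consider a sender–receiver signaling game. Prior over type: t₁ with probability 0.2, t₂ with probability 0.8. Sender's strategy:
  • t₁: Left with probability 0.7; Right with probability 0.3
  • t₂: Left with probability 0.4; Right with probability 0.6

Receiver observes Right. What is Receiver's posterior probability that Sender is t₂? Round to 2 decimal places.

0.89

Apply Bayes' rule using the sender's strategy as the likelihood.
P(Right) = 0.2·0.3 + 0.8·0.6 = 0.54
P(t₂ | Right) = (0.8·0.6) / 0.54 = 0.48 / 0.54 = 0.888889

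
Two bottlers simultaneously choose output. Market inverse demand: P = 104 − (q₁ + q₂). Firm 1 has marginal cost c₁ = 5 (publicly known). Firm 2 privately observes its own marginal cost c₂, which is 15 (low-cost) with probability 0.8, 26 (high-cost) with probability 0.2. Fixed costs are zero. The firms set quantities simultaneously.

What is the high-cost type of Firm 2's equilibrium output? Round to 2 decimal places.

20.47

Type-c best response for Firm 2: q₂(c) = (104 − c)/2 − q₁/2.
Firm 1 maximizes expected profit; its first-order condition is 104 − 2q₁ − E[q₂] − 5 = 0.
Substituting E[q₂] and solving: E[c₂] = 17.2, so q₁ = (104 − 2·5 + 17.2)/3 = 37.0667.
q₂(high-cost) = (104 − 26 − 37.0667)/2 = 20.4667.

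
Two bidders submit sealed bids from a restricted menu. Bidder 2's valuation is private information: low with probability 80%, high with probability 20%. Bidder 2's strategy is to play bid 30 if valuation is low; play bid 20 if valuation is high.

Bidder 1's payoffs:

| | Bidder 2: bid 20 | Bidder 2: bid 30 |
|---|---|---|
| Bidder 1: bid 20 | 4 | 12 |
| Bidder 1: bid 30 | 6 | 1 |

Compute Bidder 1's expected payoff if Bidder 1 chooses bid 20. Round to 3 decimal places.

10.400

Take the expectation over Bidder 2's valuation, weighting each type's action by its prior probability.
E[bid 20] = 0.8·12 + 0.2·4 = 9.6 + 0.8 = 10.4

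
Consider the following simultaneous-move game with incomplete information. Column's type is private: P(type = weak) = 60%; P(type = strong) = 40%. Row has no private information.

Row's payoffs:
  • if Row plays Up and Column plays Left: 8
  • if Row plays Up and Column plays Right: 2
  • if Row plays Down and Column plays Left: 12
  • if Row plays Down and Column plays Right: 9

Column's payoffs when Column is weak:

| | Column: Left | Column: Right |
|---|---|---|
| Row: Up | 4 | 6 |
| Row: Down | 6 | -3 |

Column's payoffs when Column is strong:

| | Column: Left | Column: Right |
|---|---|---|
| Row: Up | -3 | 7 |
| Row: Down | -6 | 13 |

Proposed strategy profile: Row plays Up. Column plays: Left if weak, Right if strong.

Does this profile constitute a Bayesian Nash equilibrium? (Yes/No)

A profile is a BNE iff every type of every player is best-responding given beliefs about the other side.
Row plays Up: E[Up] = 0.6·(8) + 0.4·(2) = 5.6; E[Down] = 10.8. Not best-responding. ✗
Column (type weak), facing Up: Left gives 4, Right gives 6. Proposed Left is not best — profitable deviation exists. ✗
Column (type strong), facing Up: Left gives -3, Right gives 7. Proposed Right is best. ✓

No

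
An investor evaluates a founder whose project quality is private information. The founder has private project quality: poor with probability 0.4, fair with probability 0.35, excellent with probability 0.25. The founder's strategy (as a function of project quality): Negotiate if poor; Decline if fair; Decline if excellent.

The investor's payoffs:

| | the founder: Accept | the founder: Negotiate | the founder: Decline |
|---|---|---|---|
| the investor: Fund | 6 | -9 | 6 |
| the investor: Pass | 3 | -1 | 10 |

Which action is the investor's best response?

E[Fund] = 0.4·(-9) + 0.35·(6) + 0.25·(6) = 0
E[Pass] = 0.4·(-1) + 0.35·(10) + 0.25·(10) = 5.6
Best response: Pass (5.6 is the largest).

Pass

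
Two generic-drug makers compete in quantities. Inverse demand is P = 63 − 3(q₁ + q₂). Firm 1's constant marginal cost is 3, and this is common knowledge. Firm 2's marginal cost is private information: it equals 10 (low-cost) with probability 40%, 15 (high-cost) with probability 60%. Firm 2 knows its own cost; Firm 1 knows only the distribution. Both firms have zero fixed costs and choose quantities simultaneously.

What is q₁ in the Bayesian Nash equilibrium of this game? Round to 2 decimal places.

7.78

Type-c best response for Firm 2: q₂(c) = (63 − c)/6 − q₁/2.
Firm 1 maximizes expected profit; its first-order condition is 63 − 6q₁ − 3E[q₂] − 3 = 0.
Substituting E[q₂] and solving: E[c₂] = 13, so q₁ = (63 − 2·3 + 13)/9 = 7.77778.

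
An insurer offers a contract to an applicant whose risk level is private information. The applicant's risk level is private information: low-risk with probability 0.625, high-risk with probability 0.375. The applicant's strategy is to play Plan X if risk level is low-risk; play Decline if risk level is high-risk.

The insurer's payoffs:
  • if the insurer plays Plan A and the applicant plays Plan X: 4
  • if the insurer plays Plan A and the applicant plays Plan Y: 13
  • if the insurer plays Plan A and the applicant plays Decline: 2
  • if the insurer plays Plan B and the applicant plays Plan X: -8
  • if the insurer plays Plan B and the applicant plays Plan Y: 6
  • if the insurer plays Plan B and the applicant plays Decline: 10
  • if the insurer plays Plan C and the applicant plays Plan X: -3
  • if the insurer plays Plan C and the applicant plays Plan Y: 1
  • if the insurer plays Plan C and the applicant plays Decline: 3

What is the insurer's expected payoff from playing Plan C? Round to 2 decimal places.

Take the expectation over the applicant's risk level, weighting each type's action by its prior probability.
E[Plan C] = 0.625·(-3) + 0.375·3 = (-1.875) + 1.125 = -0.75

-0.75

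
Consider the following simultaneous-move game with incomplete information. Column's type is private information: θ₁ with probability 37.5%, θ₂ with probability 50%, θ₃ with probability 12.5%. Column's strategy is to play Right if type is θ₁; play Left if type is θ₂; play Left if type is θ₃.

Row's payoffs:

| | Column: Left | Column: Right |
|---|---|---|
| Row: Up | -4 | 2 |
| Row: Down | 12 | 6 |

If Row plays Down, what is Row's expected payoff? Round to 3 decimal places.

9.750

Take the expectation over Column's type, weighting each type's action by its prior probability.
E[Down] = 0.375·6 + 0.5·12 + 0.125·12 = 2.25 + 6 + 1.5 = 9.75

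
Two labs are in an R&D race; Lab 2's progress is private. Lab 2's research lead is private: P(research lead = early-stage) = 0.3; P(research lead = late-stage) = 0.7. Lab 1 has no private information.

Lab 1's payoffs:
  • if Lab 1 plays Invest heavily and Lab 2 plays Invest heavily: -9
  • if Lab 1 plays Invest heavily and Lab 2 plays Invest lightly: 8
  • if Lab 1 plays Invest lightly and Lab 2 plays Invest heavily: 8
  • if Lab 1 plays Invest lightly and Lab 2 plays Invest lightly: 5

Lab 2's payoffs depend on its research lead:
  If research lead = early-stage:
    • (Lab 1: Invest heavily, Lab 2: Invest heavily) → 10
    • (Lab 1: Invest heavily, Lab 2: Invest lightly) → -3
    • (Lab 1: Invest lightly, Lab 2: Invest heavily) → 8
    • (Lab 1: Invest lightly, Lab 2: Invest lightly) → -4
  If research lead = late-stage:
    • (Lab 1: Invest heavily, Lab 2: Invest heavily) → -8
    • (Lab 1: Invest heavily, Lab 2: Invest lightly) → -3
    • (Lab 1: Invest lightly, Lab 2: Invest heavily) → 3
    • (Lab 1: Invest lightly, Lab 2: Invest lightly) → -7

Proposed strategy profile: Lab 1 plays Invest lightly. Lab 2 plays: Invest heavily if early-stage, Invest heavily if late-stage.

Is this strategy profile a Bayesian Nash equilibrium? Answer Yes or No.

Yes

A profile is a BNE iff every type of every player is best-responding given beliefs about the other side.
Lab 1 plays Invest lightly: E[Invest lightly] = 0.3·(8) + 0.7·(8) = 8; E[Invest heavily] = -9. Best-responding. ✓
Lab 2 (research lead early-stage), facing Invest lightly: Invest heavily gives 8, Invest lightly gives -4. Proposed Invest heavily is best. ✓
Lab 2 (research lead late-stage), facing Invest lightly: Invest heavily gives 3, Invest lightly gives -7. Proposed Invest heavily is best. ✓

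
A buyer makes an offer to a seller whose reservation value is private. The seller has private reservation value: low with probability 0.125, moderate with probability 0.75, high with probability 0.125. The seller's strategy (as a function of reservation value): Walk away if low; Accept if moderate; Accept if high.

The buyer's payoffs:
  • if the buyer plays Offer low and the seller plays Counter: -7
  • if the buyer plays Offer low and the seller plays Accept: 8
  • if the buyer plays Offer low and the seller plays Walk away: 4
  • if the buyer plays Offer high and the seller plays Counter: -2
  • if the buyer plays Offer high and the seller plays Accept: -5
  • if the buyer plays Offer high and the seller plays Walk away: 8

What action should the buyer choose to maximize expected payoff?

Offer low

Compute the buyer's expected payoff for each action, taking the expectation over the seller's type.
E[Offer low] = 0.125·(4) + 0.75·(8) + 0.125·(8) = 7.5
E[Offer high] = 0.125·(8) + 0.75·(-5) + 0.125·(-5) = -3.375
Best response: Offer low (7.5 is the largest).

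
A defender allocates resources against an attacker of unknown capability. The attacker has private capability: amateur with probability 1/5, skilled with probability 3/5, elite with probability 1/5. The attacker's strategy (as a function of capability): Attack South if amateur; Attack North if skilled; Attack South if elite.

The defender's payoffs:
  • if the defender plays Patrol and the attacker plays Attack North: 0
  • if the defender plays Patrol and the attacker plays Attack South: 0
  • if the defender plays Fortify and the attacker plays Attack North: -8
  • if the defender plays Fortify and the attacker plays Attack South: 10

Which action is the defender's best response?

Patrol

E[Patrol] = 1/5·(0) + 3/5·(0) + 1/5·(0) = 0
E[Fortify] = 1/5·(10) + 3/5·(-8) + 1/5·(10) = -4/5
Best response: Patrol (0 is the largest).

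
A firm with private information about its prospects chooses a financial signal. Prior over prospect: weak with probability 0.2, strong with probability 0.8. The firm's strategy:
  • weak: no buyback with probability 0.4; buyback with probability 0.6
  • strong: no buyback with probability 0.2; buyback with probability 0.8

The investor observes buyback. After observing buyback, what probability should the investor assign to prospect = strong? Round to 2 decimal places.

0.84

P(buyback) = 0.2·0.6 + 0.8·0.8 = 0.76
P(strong | buyback) = (0.8·0.8) / 0.76 = 0.64 / 0.76 = 0.842105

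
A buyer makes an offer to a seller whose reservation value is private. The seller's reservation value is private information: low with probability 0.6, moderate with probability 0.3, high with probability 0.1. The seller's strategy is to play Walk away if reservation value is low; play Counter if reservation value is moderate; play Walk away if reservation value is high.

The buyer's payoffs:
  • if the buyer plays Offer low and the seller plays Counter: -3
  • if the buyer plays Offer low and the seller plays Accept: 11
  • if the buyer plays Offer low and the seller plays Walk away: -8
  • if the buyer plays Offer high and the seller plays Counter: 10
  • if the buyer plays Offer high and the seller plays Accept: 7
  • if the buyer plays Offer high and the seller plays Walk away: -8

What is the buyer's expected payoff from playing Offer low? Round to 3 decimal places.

E[Offer low] = 0.6·(-8) + 0.3·(-3) + 0.1·(-8) = (-4.8) + (-0.9) + (-0.8) = -6.5

-6.500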